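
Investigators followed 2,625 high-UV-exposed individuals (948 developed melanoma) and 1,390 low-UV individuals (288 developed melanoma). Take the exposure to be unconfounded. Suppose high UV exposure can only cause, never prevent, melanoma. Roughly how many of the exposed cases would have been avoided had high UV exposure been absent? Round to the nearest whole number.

about 404 cases

p₁ = P(outcome | exposed) = 948/2625 = 0.36114
p₀ = P(outcome | unexposed) = 288/1390 = 0.20719
PN = (p₁ − p₀)/p₁ = (0.36114 − 0.20719) / 0.36114 ≈ 0.42628.
Attributable cases ≈ PN × (exposed cases) = 0.42628 × 948 ≈ 404.12.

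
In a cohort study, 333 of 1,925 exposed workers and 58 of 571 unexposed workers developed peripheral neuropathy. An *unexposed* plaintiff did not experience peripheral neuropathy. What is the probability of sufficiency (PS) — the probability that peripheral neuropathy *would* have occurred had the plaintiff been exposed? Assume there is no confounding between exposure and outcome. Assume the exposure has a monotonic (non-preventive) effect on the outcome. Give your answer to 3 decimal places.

p₁ = P(outcome | exposed) = 333/1925 = 0.17299
p₀ = P(outcome | unexposed) = 58/571 = 0.10158
Under exogeneity and monotonicity, PS = (p₁ − p₀) / (1 − p₀).
PS = (0.17299 − 0.10158) / (1 − 0.10158) = 0.071411 / 0.89842 ≈ 0.0795

PS ≈ 0.079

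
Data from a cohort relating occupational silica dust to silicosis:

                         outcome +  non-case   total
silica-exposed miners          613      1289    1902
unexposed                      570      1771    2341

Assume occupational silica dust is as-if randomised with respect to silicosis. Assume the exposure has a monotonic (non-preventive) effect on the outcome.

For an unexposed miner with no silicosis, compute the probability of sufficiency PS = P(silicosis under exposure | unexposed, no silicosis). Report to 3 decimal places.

p₁ = P(outcome | exposed) = 613/1902 = 0.32229
p₀ = P(outcome | unexposed) = 570/2341 = 0.24349
Under exogeneity and monotonicity, PS = (p₁ − p₀)/(1 − p₀).
PS = (0.32229 − 0.24349) / 0.75651 ≈ 0.1042

PS ≈ 0.104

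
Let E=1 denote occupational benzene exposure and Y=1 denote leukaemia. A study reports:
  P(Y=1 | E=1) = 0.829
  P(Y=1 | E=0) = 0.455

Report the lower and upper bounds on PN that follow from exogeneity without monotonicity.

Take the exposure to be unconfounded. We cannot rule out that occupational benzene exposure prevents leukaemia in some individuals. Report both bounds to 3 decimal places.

0.451 ≤ PN ≤ 0.657

Let p₁ = 0.829, p₀ = 0.455.
Under exogeneity alone the bounds on PN are max{0,(p₁−p₀)/p₁} ≤ PN ≤ min{1,(1−p₀)/p₁}.
  lower = (p₁ − p₀)/p₁ = 0.374 / 0.829 ≈ 0.4511
  upper = min{1, (1 − p₀)/p₁} = 0.545 / 0.829 ≈ 0.6574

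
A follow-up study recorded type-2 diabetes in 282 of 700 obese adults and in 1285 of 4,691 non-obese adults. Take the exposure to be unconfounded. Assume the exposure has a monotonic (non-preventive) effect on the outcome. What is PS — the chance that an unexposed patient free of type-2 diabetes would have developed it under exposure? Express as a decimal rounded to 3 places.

PS ≈ 0.178

p₁ = P(outcome | exposed) = 282/700 = 0.40286
p₀ = P(outcome | unexposed) = 1285/4691 = 0.27393
Under exogeneity and monotonicity, PS = (p₁ − p₀) / (1 − p₀).
PS = (0.40286 − 0.27393) / (1 − 0.27393) = 0.12893 / 0.72607 ≈ 0.1776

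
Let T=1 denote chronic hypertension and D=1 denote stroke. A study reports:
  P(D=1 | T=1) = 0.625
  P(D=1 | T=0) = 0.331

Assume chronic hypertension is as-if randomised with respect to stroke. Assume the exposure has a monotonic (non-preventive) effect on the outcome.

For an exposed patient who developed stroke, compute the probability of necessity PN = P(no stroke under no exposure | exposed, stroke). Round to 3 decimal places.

PN ≈ 0.470

Let p₁ = 0.625, p₀ = 0.331.
Under exogeneity and monotonicity, PN = (p₁ − p₀) / p₁.
PN = (0.625 − 0.331) / 0.625 = 0.294 / 0.625 ≈ 0.4704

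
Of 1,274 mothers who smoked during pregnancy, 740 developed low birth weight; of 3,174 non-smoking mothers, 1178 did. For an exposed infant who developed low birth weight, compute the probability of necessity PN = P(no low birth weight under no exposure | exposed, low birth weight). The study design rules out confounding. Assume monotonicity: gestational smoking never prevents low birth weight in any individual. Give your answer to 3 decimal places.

PN ≈ 0.361

p₁ = P(outcome | exposed) = 740/1274 = 0.58085
p₀ = P(outcome | unexposed) = 1178/3174 = 0.37114
Under exogeneity and monotonicity, PN = (p₁ − p₀) / p₁.
PN = (0.58085 − 0.37114) / 0.58085 = 0.20971 / 0.58085 ≈ 0.3610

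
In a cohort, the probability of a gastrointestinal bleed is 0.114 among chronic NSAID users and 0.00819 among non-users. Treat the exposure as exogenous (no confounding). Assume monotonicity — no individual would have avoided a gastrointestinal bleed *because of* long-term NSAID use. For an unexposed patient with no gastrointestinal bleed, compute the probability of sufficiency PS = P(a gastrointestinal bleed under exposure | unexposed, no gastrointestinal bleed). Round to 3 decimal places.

PS ≈ 0.107

Let p₁ = 0.114, p₀ = 0.00819.
Under exogeneity and monotonicity, PS = (p₁ − p₀) / (1 − p₀).
PS = (0.114 − 0.00819) / (1 − 0.00819) = 0.10581 / 0.99181 ≈ 0.1067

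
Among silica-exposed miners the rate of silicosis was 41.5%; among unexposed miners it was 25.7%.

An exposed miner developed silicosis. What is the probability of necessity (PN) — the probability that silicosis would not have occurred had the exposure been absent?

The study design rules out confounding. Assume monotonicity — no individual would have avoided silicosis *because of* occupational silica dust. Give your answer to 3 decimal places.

PN ≈ 0.381

p₁ = 0.415, p₀ = 0.257.
Under exogeneity and monotonicity, PN = (p₁ − p₀) / p₁.
PN = (0.415 − 0.257) / 0.415 = 0.158 / 0.415 ≈ 0.3807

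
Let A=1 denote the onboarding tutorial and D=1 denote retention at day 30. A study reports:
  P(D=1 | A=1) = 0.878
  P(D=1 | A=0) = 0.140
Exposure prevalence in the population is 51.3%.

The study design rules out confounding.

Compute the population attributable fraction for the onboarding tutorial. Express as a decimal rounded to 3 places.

PAF ≈ 0.730

Let p₁ = 0.878, p₀ = 0.14.
Overall risk P(Y=1) = π·p₁ + (1−π)·p₀ = 0.513×0.878 + 0.487×0.14 = 0.51859.
Under exogeneity, PAF = [P(Y=1) − p₀] / P(Y=1).
PAF = (0.51859 − 0.14) / 0.51859 ≈ 0.7300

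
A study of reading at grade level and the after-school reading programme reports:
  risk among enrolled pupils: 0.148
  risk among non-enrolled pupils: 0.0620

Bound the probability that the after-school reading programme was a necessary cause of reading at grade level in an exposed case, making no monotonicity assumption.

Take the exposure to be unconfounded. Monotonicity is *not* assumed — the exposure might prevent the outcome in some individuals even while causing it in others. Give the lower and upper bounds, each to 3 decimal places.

Let p₁ = 0.148, p₀ = 0.062.
Under exogeneity alone the bounds on PN are max{0,(p₁−p₀)/p₁} ≤ PN ≤ min{1,(1−p₀)/p₁}.
  lower = (p₁ − p₀)/p₁ = 0.086 / 0.148 ≈ 0.5811
  upper = min{1, (1 − p₀)/p₁} = 0.938 / 0.148 ≈ 6.3378 → capped at 1

0.581 ≤ PN ≤ 1.000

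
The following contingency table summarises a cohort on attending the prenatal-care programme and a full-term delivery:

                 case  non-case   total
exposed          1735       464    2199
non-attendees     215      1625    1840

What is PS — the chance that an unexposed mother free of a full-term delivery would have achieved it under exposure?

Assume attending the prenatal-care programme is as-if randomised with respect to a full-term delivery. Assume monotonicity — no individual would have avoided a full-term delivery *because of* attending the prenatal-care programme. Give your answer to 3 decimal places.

PS ≈ 0.761

p₁ = P(outcome | exposed) = 1735/2199 = 0.78899
p₀ = P(outcome | unexposed) = 215/1840 = 0.11685
Under exogeneity and monotonicity, PS = (p₁ − p₀)/(1 − p₀).
PS = (0.78899 − 0.11685) / 0.88315 ≈ 0.7611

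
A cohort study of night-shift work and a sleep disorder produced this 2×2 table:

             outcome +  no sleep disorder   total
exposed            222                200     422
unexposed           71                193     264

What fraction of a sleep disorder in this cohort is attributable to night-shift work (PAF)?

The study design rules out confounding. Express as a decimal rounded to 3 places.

PAF ≈ 0.370

p₁ = P(outcome | exposed) = 222/422 = 0.52607
p₀ = P(outcome | unexposed) = 71/264 = 0.26894
Exposure prevalence π = 422/686 = 0.61516; overall risk P(Y=1) = 0.42711.
Under exogeneity, PAF = [P(Y=1) − p₀]/P(Y=1).
PAF = (0.42711 − 0.26894) / 0.42711 ≈ 0.3703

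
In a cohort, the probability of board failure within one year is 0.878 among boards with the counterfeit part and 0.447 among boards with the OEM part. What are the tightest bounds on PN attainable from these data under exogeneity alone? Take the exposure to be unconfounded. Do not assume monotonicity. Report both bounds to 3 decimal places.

0.491 ≤ PN ≤ 0.630

Let p₁ = 0.878, p₀ = 0.447.
Under exogeneity alone the bounds on PN are max{0,(p₁−p₀)/p₁} ≤ PN ≤ min{1,(1−p₀)/p₁}.
  lower = (p₁ − p₀)/p₁ = 0.431 / 0.878 ≈ 0.4909
  upper = min{1, (1 − p₀)/p₁} = 0.553 / 0.878 ≈ 0.6298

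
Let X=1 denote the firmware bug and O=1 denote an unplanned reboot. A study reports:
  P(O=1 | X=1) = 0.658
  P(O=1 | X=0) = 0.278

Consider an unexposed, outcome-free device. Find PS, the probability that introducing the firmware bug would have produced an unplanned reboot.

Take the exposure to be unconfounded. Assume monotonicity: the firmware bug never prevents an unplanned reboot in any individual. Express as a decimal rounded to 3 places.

PS ≈ 0.526

Let p₁ = 0.658, p₀ = 0.278.
Under exogeneity and monotonicity, PS = (p₁ − p₀) / (1 − p₀).
PS = (0.658 − 0.278) / (1 − 0.278) = 0.38 / 0.722 ≈ 0.5263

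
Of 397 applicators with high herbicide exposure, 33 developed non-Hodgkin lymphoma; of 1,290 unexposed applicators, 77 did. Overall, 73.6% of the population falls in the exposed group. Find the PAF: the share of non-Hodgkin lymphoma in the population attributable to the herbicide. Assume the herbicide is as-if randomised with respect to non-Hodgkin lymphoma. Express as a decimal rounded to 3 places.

PAF ≈ 0.224

p₁ = P(outcome | exposed) = 33/397 = 0.083123
p₀ = P(outcome | unexposed) = 77/1290 = 0.05969
Overall risk P(Y=1) = π·p₁ + (1−π)·p₀ = 0.736×0.083123 + 0.264×0.05969 = 0.076937.
Under exogeneity, PAF = [P(Y=1) − p₀] / P(Y=1).
PAF = (0.076937 − 0.05969) / 0.076937 ≈ 0.2242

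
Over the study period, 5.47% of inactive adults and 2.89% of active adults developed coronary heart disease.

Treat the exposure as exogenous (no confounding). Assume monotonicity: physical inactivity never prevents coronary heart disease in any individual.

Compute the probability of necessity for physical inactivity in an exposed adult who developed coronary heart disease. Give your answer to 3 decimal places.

p₁ = 0.0547, p₀ = 0.0289.
Under exogeneity and monotonicity, PN = (p₁ − p₀) / p₁.
PN = (0.0547 − 0.0289) / 0.0547 = 0.0258 / 0.0547 ≈ 0.4717

PN ≈ 0.472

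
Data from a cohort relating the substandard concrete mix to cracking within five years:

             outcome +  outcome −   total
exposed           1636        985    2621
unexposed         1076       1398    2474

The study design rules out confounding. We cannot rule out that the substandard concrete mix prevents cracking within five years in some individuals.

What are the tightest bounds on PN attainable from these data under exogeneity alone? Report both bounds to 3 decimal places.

0.303 ≤ PN ≤ 0.905

p₁ = P(outcome | exposed) = 1636/2621 = 0.62419
p₀ = P(outcome | unexposed) = 1076/2474 = 0.43492
Under exogeneity alone the bounds on PN are max{0,(p₁−p₀)/p₁} ≤ PN ≤ min{1,(1−p₀)/p₁}.
  lower = (p₁ − p₀)/p₁ = 0.18927 / 0.62419 ≈ 0.3032
  upper = min{1, (1 − p₀)/p₁} = 0.56508 / 0.62419 ≈ 0.9053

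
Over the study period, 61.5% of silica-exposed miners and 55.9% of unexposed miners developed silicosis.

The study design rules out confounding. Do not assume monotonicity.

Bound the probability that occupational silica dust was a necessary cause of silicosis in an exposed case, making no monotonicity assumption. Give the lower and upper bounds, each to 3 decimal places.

p₁ = 0.615, p₀ = 0.559.
Under exogeneity alone the bounds on PN are max{0,(p₁−p₀)/p₁} ≤ PN ≤ min{1,(1−p₀)/p₁}.
  lower = (p₁ − p₀)/p₁ = 0.056 / 0.615 ≈ 0.0911
  upper = min{1, (1 − p₀)/p₁} = 0.441 / 0.615 ≈ 0.7171

0.091 ≤ PN ≤ 0.717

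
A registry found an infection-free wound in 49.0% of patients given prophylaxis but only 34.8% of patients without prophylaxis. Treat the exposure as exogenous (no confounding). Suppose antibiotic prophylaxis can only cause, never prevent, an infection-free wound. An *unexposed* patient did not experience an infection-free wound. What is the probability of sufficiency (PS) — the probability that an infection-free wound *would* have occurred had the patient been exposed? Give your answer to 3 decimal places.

PS ≈ 0.218

p₁ = 0.49, p₀ = 0.348.
Under exogeneity and monotonicity, PS = (p₁ − p₀) / (1 − p₀).
PS = (0.49 − 0.348) / (1 − 0.348) = 0.142 / 0.652 ≈ 0.2178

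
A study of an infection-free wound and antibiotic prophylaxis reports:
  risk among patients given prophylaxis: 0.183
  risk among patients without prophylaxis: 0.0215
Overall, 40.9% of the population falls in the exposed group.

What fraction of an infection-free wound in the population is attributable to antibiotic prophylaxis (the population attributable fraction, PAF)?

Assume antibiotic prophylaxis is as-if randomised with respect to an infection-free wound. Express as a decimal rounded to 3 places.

PAF ≈ 0.754

Let p₁ = 0.183, p₀ = 0.0215.
Overall risk P(Y=1) = π·p₁ + (1−π)·p₀ = 0.409×0.183 + 0.591×0.0215 = 0.087553.
Under exogeneity, PAF = [P(Y=1) − p₀] / P(Y=1).
PAF = (0.087553 − 0.0215) / 0.087553 ≈ 0.7544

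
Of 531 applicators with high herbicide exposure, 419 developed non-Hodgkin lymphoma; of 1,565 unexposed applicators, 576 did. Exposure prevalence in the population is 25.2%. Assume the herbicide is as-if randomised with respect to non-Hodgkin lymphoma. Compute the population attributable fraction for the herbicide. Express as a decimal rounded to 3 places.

p₁ = P(outcome | exposed) = 419/531 = 0.78908
p₀ = P(outcome | unexposed) = 576/1565 = 0.36805
Overall risk P(Y=1) = π·p₁ + (1−π)·p₀ = 0.252×0.78908 + 0.748×0.36805 = 0.47415.
Under exogeneity, PAF = [P(Y=1) − p₀] / P(Y=1).
PAF = (0.47415 − 0.36805) / 0.47415 ≈ 0.2238

PAF ≈ 0.224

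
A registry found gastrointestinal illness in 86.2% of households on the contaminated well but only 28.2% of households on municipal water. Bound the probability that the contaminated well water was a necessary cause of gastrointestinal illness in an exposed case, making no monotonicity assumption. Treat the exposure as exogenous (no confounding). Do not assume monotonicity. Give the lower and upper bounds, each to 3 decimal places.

0.673 ≤ PN ≤ 0.833

p₁ = 0.862, p₀ = 0.282.
Under exogeneity alone the bounds on PN are max{0,(p₁−p₀)/p₁} ≤ PN ≤ min{1,(1−p₀)/p₁}.
  lower = (p₁ − p₀)/p₁ = 0.58 / 0.862 ≈ 0.6729
  upper = min{1, (1 − p₀)/p₁} = 0.718 / 0.862 ≈ 0.8329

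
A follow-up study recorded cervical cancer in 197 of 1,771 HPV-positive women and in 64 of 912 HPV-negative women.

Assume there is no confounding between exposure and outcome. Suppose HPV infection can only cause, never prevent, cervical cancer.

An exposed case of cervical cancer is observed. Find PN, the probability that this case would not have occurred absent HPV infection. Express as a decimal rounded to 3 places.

PN ≈ 0.369

p₁ = P(outcome | exposed) = 197/1771 = 0.11124
p₀ = P(outcome | unexposed) = 64/912 = 0.070175
Under exogeneity and monotonicity, PN = (p₁ − p₀) / p₁.
PN = (0.11124 − 0.070175) / 0.11124 = 0.041061 / 0.11124 ≈ 0.3691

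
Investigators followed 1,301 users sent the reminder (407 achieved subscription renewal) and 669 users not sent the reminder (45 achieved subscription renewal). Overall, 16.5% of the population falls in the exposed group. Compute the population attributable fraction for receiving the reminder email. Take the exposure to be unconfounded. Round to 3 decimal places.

PAF ≈ 0.376

p₁ = P(outcome | exposed) = 407/1301 = 0.31284
p₀ = P(outcome | unexposed) = 45/669 = 0.067265
Overall risk P(Y=1) = π·p₁ + (1−π)·p₀ = 0.165×0.31284 + 0.835×0.067265 = 0.10778.
Under exogeneity, PAF = [P(Y=1) − p₀] / P(Y=1).
PAF = (0.10778 − 0.067265) / 0.10778 ≈ 0.3759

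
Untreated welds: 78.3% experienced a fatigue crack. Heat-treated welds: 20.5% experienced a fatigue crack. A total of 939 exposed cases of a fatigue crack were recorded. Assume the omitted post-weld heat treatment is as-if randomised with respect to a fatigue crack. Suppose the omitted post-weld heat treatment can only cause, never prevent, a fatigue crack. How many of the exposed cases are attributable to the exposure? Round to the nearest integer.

about 693 cases

p₁ = 0.783, p₀ = 0.205.
PN = (p₁ − p₀)/p₁ = (0.783 − 0.205) / 0.783 ≈ 0.73819.
Attributable cases ≈ PN × (exposed cases) = 0.73819 × 939 ≈ 693.16.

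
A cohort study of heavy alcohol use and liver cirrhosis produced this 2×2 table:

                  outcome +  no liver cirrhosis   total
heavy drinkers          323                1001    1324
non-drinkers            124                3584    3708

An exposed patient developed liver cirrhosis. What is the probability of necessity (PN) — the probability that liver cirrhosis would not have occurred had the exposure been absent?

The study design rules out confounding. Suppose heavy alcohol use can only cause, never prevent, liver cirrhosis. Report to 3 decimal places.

PN ≈ 0.863

p₁ = P(outcome | exposed) = 323/1324 = 0.24396
p₀ = P(outcome | unexposed) = 124/3708 = 0.033441
Under exogeneity and monotonicity, PN = (p₁ − p₀) / p₁.
PN = (0.24396 − 0.033441) / 0.24396 = 0.21052 / 0.24396 ≈ 0.8629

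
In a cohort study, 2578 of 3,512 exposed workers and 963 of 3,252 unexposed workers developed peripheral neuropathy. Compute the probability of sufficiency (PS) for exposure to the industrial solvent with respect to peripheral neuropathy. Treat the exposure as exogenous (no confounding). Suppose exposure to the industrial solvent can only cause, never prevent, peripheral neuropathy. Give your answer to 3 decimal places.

p₁ = P(outcome | exposed) = 2578/3512 = 0.73405
p₀ = P(outcome | unexposed) = 963/3252 = 0.29613
Under exogeneity and monotonicity, PS = (p₁ − p₀) / (1 − p₀).
PS = (0.73405 − 0.29613) / (1 − 0.29613) = 0.43793 / 0.70387 ≈ 0.6222

PS ≈ 0.622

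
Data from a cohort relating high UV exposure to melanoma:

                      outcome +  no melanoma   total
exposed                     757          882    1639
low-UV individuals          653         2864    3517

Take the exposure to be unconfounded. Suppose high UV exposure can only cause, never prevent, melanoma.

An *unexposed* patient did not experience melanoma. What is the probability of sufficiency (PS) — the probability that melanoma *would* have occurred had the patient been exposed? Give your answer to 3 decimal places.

p₁ = P(outcome | exposed) = 757/1639 = 0.46187
p₀ = P(outcome | unexposed) = 653/3517 = 0.18567
Under exogeneity and monotonicity, PS = (p₁ − p₀)/(1 − p₀).
PS = (0.46187 − 0.18567) / 0.81433 ≈ 0.3392

PS ≈ 0.339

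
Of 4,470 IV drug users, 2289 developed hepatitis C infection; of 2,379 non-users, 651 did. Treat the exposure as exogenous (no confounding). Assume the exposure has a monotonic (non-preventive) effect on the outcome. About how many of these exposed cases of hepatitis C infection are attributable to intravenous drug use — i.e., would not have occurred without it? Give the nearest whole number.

p₁ = P(outcome | exposed) = 2289/4470 = 0.51208
p₀ = P(outcome | unexposed) = 651/2379 = 0.27364
PN = (p₁ − p₀)/p₁ = (0.51208 − 0.27364) / 0.51208 ≈ 0.46562.
Attributable cases ≈ PN × (exposed cases) = 0.46562 × 2289 ≈ 1065.81.

about 1066 cases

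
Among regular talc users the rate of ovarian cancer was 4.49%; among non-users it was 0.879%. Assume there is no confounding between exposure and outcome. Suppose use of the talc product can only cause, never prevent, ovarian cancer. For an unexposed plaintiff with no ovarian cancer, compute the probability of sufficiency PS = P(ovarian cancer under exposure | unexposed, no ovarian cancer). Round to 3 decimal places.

PS ≈ 0.036

p₁ = 0.0449, p₀ = 0.00879.
Under exogeneity and monotonicity, PS = (p₁ − p₀) / (1 − p₀).
PS = (0.0449 − 0.00879) / (1 − 0.00879) = 0.03611 / 0.99121 ≈ 0.0364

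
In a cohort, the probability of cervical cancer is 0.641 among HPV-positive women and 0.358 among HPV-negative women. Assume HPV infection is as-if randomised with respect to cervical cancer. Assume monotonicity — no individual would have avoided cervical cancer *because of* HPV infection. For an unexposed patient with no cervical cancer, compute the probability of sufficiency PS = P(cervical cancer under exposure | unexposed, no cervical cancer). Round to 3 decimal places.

Let p₁ = 0.641, p₀ = 0.358.
Under exogeneity and monotonicity, PS = (p₁ − p₀) / (1 − p₀).
PS = (0.641 − 0.358) / (1 − 0.358) = 0.283 / 0.642 ≈ 0.4408

PS ≈ 0.441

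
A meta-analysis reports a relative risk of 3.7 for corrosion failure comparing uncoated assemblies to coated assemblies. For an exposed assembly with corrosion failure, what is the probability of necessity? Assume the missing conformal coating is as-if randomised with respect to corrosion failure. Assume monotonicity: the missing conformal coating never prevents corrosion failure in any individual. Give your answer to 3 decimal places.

Under exogeneity and monotonicity, PN = (RR − 1) / RR = 1 − 1/RR.
PN = (3.7 − 1) / 3.7 = 2.7 / 3.7 ≈ 0.7297

PN ≈ 0.730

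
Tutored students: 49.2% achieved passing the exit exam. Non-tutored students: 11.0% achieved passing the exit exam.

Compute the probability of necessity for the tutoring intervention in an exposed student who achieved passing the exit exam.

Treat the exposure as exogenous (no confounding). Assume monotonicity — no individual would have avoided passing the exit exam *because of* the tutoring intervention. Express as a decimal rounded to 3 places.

p₁ = 0.492, p₀ = 0.11.
Under exogeneity and monotonicity, PN = (p₁ − p₀) / p₁.
PN = (0.492 − 0.11) / 0.492 = 0.382 / 0.492 ≈ 0.7764

PN ≈ 0.776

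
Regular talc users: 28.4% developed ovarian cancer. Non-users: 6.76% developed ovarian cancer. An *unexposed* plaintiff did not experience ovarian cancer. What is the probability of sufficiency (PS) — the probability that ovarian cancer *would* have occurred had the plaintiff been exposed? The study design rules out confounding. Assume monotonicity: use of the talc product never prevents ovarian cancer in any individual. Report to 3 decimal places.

p₁ = 0.284, p₀ = 0.0676.
Under exogeneity and monotonicity, PS = (p₁ − p₀) / (1 − p₀).
PS = (0.284 − 0.0676) / (1 − 0.0676) = 0.2164 / 0.9324 ≈ 0.2321

PS ≈ 0.232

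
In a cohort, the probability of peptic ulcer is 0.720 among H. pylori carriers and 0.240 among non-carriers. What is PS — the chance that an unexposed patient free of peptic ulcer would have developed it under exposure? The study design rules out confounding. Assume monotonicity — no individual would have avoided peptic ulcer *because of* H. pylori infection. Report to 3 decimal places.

PS ≈ 0.632

Let p₁ = 0.72, p₀ = 0.24.
Under exogeneity and monotonicity, PS = (p₁ − p₀) / (1 − p₀).
PS = (0.72 − 0.24) / (1 − 0.24) = 0.48 / 0.76 ≈ 0.6316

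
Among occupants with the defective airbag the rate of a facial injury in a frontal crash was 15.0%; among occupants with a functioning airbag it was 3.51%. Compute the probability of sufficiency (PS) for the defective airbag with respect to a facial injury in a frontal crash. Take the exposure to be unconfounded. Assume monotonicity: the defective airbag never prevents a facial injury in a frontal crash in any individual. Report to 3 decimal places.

p₁ = 0.15, p₀ = 0.0351.
Under exogeneity and monotonicity, PS = (p₁ − p₀) / (1 − p₀).
PS = (0.15 − 0.0351) / (1 − 0.0351) = 0.1149 / 0.9649 ≈ 0.1191

PS ≈ 0.119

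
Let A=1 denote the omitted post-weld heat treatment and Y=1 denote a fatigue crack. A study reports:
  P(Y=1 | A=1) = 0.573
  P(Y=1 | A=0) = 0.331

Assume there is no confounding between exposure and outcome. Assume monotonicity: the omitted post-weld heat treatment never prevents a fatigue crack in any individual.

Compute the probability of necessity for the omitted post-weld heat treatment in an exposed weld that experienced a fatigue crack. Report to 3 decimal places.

Let p₁ = 0.573, p₀ = 0.331.
Under exogeneity and monotonicity, PN = (p₁ − p₀) / p₁.
PN = (0.573 − 0.331) / 0.573 = 0.242 / 0.573 ≈ 0.4223

PN ≈ 0.422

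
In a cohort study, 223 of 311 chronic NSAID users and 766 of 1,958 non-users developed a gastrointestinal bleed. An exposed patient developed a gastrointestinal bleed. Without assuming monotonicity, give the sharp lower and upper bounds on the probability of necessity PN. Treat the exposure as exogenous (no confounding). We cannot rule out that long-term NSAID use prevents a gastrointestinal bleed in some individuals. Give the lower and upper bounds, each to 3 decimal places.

0.454 ≤ PN ≤ 0.849

p₁ = P(outcome | exposed) = 223/311 = 0.71704
p₀ = P(outcome | unexposed) = 766/1958 = 0.39122
Under exogeneity alone the bounds on PN are max{0,(p₁−p₀)/p₁} ≤ PN ≤ min{1,(1−p₀)/p₁}.
  lower = (p₁ − p₀)/p₁ = 0.32583 / 0.71704 ≈ 0.4544
  upper = min{1, (1 − p₀)/p₁} = 0.60878 / 0.71704 ≈ 0.8490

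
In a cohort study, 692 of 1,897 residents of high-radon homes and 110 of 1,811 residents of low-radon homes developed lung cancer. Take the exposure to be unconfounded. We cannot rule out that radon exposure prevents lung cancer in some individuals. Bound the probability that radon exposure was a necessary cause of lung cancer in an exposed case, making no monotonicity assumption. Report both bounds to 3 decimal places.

p₁ = P(outcome | exposed) = 692/1897 = 0.36479
p₀ = P(outcome | unexposed) = 110/1811 = 0.06074
Under exogeneity alone the bounds on PN are max{0,(p₁−p₀)/p₁} ≤ PN ≤ min{1,(1−p₀)/p₁}.
  lower = (p₁ − p₀)/p₁ = 0.30405 / 0.36479 ≈ 0.8335
  upper = min{1, (1 − p₀)/p₁} = 0.93926 / 0.36479 ≈ 2.5748 → capped at 1

0.833 ≤ PN ≤ 1.000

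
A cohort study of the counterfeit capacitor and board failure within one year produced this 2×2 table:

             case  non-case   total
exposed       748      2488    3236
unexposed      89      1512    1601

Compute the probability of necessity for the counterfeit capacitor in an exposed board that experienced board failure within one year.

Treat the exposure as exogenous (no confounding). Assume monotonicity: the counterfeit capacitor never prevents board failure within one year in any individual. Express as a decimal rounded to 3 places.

PN ≈ 0.760

p₁ = P(outcome | exposed) = 748/3236 = 0.23115
p₀ = P(outcome | unexposed) = 89/1601 = 0.05559
Under exogeneity and monotonicity, PN = (p₁ − p₀)/p₁.
PN = (0.23115 − 0.05559) / 0.23115 ≈ 0.7595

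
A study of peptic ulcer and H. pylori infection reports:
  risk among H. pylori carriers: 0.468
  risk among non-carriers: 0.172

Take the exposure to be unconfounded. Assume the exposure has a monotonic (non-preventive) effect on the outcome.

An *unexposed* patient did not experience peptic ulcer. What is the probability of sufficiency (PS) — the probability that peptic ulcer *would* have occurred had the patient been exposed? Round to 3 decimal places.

Let p₁ = 0.468, p₀ = 0.172.
Under exogeneity and monotonicity, PS = (p₁ − p₀) / (1 − p₀).
PS = (0.468 − 0.172) / (1 − 0.172) = 0.296 / 0.828 ≈ 0.3575

PS ≈ 0.357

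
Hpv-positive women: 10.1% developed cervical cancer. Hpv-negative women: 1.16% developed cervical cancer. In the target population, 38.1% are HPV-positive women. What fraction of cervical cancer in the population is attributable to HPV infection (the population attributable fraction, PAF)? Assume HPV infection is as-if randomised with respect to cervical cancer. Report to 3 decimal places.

PAF ≈ 0.746

p₁ = 0.101, p₀ = 0.0116.
Overall risk P(Y=1) = π·p₁ + (1−π)·p₀ = 0.381×0.101 + 0.619×0.0116 = 0.045661.
Under exogeneity, PAF = [P(Y=1) − p₀] / P(Y=1).
PAF = (0.045661 − 0.0116) / 0.045661 ≈ 0.7460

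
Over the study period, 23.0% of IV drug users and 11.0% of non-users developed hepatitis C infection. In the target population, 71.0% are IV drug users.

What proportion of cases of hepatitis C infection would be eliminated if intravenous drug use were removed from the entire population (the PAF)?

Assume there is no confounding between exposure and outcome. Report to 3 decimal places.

PAF ≈ 0.436

p₁ = 0.23, p₀ = 0.11.
Overall risk P(Y=1) = π·p₁ + (1−π)·p₀ = 0.71×0.23 + 0.29×0.11 = 0.1952.
Under exogeneity, PAF = [P(Y=1) − p₀] / P(Y=1).
PAF = (0.1952 − 0.11) / 0.1952 ≈ 0.4365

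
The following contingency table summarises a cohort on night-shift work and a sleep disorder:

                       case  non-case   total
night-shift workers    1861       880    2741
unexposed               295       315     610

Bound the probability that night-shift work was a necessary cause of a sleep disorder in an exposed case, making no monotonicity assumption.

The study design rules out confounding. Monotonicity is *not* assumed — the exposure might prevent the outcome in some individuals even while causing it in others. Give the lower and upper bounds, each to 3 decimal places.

0.288 ≤ PN ≤ 0.761

p₁ = P(outcome | exposed) = 1861/2741 = 0.67895
p₀ = P(outcome | unexposed) = 295/610 = 0.48361
Under exogeneity alone the bounds on PN are max{0,(p₁−p₀)/p₁} ≤ PN ≤ min{1,(1−p₀)/p₁}.
  lower = (p₁ − p₀)/p₁ = 0.19534 / 0.67895 ≈ 0.2877
  upper = min{1, (1 − p₀)/p₁} = 0.51639 / 0.67895 ≈ 0.7606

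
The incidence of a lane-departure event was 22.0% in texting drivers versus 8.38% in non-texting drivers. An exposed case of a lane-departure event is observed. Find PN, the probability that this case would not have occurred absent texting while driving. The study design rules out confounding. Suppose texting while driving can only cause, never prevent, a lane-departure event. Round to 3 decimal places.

PN ≈ 0.619

p₁ = 0.22, p₀ = 0.0838.
Under exogeneity and monotonicity, PN = (p₁ − p₀) / p₁.
PN = (0.22 − 0.0838) / 0.22 = 0.1362 / 0.22 ≈ 0.6191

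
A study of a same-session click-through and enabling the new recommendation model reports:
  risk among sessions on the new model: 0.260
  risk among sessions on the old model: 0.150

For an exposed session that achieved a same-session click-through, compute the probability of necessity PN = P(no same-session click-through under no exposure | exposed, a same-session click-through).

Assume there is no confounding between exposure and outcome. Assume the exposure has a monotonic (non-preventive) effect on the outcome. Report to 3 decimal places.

Let p₁ = 0.26, p₀ = 0.15.
Under exogeneity and monotonicity, PN = (p₁ − p₀) / p₁.
PN = (0.26 − 0.15) / 0.26 = 0.11 / 0.26 ≈ 0.4231

PN ≈ 0.423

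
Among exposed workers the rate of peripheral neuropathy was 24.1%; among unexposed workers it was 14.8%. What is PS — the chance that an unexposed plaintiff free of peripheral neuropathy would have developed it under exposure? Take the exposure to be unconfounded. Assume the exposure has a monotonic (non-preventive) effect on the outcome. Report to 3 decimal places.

p₁ = 0.241, p₀ = 0.148.
Under exogeneity and monotonicity, PS = (p₁ − p₀) / (1 − p₀).
PS = (0.241 − 0.148) / (1 − 0.148) = 0.093 / 0.852 ≈ 0.1092

PS ≈ 0.109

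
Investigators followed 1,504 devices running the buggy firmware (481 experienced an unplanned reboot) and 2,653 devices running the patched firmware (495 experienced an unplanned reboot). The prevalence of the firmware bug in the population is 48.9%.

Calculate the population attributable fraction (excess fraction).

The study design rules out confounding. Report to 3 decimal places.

p₁ = P(outcome | exposed) = 481/1504 = 0.31981
p₀ = P(outcome | unexposed) = 495/2653 = 0.18658
Overall risk P(Y=1) = π·p₁ + (1−π)·p₀ = 0.489×0.31981 + 0.511×0.18658 = 0.25173.
Under exogeneity, PAF = [P(Y=1) − p₀] / P(Y=1).
PAF = (0.25173 − 0.18658) / 0.25173 ≈ 0.2588

PAF ≈ 0.259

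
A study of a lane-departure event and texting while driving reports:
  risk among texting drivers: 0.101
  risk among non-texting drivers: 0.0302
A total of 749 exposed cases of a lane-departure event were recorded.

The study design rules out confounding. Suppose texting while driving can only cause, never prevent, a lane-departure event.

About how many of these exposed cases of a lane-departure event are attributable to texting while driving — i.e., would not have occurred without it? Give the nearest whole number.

Let p₁ = 0.101, p₀ = 0.0302.
PN = (p₁ − p₀)/p₁ = (0.101 − 0.0302) / 0.101 ≈ 0.70099.
Attributable cases ≈ PN × (exposed cases) = 0.70099 × 749 ≈ 525.04.

about 525 cases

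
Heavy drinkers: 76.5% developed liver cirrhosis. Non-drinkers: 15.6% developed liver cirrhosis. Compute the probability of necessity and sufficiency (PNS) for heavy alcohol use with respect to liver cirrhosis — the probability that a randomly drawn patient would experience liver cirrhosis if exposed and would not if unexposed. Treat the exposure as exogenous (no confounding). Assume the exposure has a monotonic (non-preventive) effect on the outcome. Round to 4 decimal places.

PNS ≈ 0.6090

p₁ = 0.765, p₀ = 0.156.
Under exogeneity and monotonicity, PNS = p₁ − p₀.
PNS = 0.765 − 0.156 = 0.609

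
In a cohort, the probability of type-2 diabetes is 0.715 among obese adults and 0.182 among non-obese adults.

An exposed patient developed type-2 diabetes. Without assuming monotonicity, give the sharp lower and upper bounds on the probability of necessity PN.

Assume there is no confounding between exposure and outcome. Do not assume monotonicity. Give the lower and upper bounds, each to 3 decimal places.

0.745 ≤ PN ≤ 1.000

Let p₁ = 0.715, p₀ = 0.182.
Under exogeneity alone the bounds on PN are max{0,(p₁−p₀)/p₁} ≤ PN ≤ min{1,(1−p₀)/p₁}.
  lower = (p₁ − p₀)/p₁ = 0.533 / 0.715 ≈ 0.7455
  upper = min{1, (1 − p₀)/p₁} = 0.818 / 0.715 ≈ 1.1441 → capped at 1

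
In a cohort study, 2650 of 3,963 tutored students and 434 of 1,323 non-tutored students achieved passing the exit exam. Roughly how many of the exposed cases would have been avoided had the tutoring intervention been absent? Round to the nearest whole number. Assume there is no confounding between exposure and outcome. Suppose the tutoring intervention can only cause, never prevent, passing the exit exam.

p₁ = P(outcome | exposed) = 2650/3963 = 0.66869
p₀ = P(outcome | unexposed) = 434/1323 = 0.32804
PN = (p₁ − p₀)/p₁ = (0.66869 − 0.32804) / 0.66869 ≈ 0.50942.
Attributable cases ≈ PN × (exposed cases) = 0.50942 × 2650 ≈ 1349.97.

about 1350 cases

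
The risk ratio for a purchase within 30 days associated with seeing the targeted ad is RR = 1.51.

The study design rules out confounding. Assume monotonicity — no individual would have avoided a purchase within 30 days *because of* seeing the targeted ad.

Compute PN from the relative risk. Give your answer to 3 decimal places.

Under exogeneity and monotonicity, PN = (RR − 1) / RR = 1 − 1/RR.
PN = (1.51 − 1) / 1.51 = 0.51 / 1.51 ≈ 0.3377

PN ≈ 0.338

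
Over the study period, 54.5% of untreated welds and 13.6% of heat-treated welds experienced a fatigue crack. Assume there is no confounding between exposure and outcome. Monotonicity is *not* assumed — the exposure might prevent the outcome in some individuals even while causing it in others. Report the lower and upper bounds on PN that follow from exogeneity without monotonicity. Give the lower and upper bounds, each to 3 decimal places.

p₁ = 0.545, p₀ = 0.136.
Under exogeneity alone the bounds on PN are max{0,(p₁−p₀)/p₁} ≤ PN ≤ min{1,(1−p₀)/p₁}.
  lower = (p₁ − p₀)/p₁ = 0.409 / 0.545 ≈ 0.7505
  upper = min{1, (1 − p₀)/p₁} = 0.864 / 0.545 ≈ 1.5853 → capped at 1

0.750 ≤ PN ≤ 1.000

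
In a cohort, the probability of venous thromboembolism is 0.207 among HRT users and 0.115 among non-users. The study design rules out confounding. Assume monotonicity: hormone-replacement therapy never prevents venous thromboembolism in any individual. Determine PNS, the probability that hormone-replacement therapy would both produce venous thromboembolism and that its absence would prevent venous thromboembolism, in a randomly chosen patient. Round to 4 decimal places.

PNS ≈ 0.0920

Let p₁ = 0.207, p₀ = 0.115.
Under exogeneity and monotonicity, PNS = p₁ − p₀.
PNS = 0.207 − 0.115 = 0.092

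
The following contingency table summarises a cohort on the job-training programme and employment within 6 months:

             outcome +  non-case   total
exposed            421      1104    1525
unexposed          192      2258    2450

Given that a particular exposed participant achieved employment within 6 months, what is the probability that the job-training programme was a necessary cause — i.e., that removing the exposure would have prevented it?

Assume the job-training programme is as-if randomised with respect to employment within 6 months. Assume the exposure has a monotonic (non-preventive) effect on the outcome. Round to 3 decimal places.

PN ≈ 0.716

p₁ = P(outcome | exposed) = 421/1525 = 0.27607
p₀ = P(outcome | unexposed) = 192/2450 = 0.078367
Under exogeneity and monotonicity, PN = (p₁ − p₀)/p₁.
PN = (0.27607 − 0.078367) / 0.27607 ≈ 0.7161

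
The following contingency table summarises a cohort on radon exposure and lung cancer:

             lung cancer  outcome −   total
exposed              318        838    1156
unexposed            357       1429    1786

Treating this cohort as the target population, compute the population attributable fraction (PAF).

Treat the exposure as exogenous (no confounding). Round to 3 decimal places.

p₁ = P(outcome | exposed) = 318/1156 = 0.27509
p₀ = P(outcome | unexposed) = 357/1786 = 0.19989
Exposure prevalence π = 1156/2942 = 0.39293; overall risk P(Y=1) = 0.22944.
Under exogeneity, PAF = [P(Y=1) − p₀]/P(Y=1).
PAF = (0.22944 − 0.19989) / 0.22944 ≈ 0.1288

PAF ≈ 0.129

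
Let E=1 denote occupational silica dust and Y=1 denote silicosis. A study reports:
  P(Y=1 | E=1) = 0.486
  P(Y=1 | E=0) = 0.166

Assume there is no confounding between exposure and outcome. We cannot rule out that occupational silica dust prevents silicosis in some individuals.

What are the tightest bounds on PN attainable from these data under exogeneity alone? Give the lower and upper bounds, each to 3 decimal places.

0.658 ≤ PN ≤ 1.000

Let p₁ = 0.486, p₀ = 0.166.
Under exogeneity alone the bounds on PN are max{0,(p₁−p₀)/p₁} ≤ PN ≤ min{1,(1−p₀)/p₁}.
  lower = (p₁ − p₀)/p₁ = 0.32 / 0.486 ≈ 0.6584
  upper = min{1, (1 − p₀)/p₁} = 0.834 / 0.486 ≈ 1.7160 → capped at 1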